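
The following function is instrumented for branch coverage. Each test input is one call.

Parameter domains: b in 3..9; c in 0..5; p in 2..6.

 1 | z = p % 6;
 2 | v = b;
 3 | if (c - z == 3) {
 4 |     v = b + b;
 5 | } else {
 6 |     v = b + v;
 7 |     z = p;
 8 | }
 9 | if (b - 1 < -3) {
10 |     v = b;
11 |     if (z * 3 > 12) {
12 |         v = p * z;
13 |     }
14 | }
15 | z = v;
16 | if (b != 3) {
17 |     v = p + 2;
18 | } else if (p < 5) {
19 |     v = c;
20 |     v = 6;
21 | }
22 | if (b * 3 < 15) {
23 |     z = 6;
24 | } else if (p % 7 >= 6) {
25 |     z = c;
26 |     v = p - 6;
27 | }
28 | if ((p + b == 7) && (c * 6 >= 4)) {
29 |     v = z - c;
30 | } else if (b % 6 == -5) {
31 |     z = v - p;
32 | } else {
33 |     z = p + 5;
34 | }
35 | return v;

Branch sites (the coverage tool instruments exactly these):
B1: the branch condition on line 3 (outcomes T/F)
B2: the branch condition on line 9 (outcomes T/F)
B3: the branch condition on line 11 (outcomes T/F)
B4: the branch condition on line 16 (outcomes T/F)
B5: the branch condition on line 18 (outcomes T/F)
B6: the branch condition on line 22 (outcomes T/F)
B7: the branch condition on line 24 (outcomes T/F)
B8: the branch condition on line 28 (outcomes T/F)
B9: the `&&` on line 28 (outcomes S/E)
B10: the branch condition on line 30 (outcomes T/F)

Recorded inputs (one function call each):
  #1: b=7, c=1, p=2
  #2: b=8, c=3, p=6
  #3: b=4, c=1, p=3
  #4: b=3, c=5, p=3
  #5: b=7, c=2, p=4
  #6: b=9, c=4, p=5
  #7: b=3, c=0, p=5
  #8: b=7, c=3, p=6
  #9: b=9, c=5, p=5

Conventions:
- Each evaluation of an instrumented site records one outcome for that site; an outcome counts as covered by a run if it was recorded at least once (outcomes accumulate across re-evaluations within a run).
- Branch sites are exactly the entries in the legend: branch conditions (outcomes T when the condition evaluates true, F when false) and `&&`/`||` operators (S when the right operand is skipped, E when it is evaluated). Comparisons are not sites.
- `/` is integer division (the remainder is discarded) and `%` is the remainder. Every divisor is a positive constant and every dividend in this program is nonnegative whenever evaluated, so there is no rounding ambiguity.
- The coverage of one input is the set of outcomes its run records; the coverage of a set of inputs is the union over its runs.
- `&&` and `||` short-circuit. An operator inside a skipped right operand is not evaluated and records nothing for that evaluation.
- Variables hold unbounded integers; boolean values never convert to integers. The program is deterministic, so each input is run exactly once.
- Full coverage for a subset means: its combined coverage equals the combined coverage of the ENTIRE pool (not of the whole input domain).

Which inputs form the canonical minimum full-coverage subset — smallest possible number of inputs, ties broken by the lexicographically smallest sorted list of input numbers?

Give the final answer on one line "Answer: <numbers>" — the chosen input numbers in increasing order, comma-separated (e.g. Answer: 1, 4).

input #1, b=7, c=1, p=2: events B1->F, B2->F, B4->T, B6->F, B7->F, B9->S, B8->F, B10->F; outcomes B1=F, B2=F, B4=T, B6=F, B7=F, B8=F, B9=S, B10=F
input #2, b=8, c=3, p=6: events B1->T, B2->F, B4->T, B6->F, B7->T, B9->S, B8->F, B10->F; outcomes B1=T, B2=F, B4=T, B6=F, B7=T, B8=F, B9=S, B10=F
input #3, b=4, c=1, p=3: events B1->F, B2->F, B4->T, B6->T, B9->E, B8->T; outcomes B1=F, B2=F, B4=T, B6=T, B8=T, B9=E
input #4, b=3, c=5, p=3: events B1->F, B2->F, B4->F, B5->T, B6->T, B9->S, B8->F, B10->F; outcomes B1=F, B2=F, B4=F, B5=T, B6=T, B8=F, B9=S, B10=F
input #5, b=7, c=2, p=4: events B1->F, B2->F, B4->T, B6->F, B7->F, B9->S, B8->F, B10->F; outcomes B1=F, B2=F, B4=T, B6=F, B7=F, B8=F, B9=S, B10=F
input #6, b=9, c=4, p=5: events B1->F, B2->F, B4->T, B6->F, B7->F, B9->S, B8->F, B10->F; outcomes B1=F, B2=F, B4=T, B6=F, B7=F, B8=F, B9=S, B10=F
input #7, b=3, c=0, p=5: events B1->F, B2->F, B4->F, B5->F, B6->T, B9->S, B8->F, B10->F; outcomes B1=F, B2=F, B4=F, B5=F, B6=T, B8=F, B9=S, B10=F
input #8, b=7, c=3, p=6: events B1->T, B2->F, B4->T, B6->F, B7->T, B9->S, B8->F, B10->F; outcomes B1=T, B2=F, B4=T, B6=F, B7=T, B8=F, B9=S, B10=F
input #9, b=9, c=5, p=5: events B1->F, B2->F, B4->T, B6->F, B7->F, B9->S, B8->F, B10->F; outcomes B1=F, B2=F, B4=T, B6=F, B7=F, B8=F, B9=S, B10=F
the full pool covers 16 outcomes: B1=T, B1=F, B2=F, B4=T, B4=F, B5=T, B5=F, B6=T, B6=F, B7=T, B7=F, B8=T, B8=F, B9=S, B9=E, B10=F
checked all size-1 subsets: none covers 16 outcomes (max 8/16)
checked all size-2 subsets: none covers 16 outcomes (max 12/16)
checked all size-3 subsets: none covers 16 outcomes (max 14/16)
checked all size-4 subsets: none covers 16 outcomes (max 15/16)
size 5: inputs {1, 2, 3, 4, 7} cover all 16 outcomes, and no lexicographically smaller subset of this size does

Answer: 1, 2, 3, 4, 7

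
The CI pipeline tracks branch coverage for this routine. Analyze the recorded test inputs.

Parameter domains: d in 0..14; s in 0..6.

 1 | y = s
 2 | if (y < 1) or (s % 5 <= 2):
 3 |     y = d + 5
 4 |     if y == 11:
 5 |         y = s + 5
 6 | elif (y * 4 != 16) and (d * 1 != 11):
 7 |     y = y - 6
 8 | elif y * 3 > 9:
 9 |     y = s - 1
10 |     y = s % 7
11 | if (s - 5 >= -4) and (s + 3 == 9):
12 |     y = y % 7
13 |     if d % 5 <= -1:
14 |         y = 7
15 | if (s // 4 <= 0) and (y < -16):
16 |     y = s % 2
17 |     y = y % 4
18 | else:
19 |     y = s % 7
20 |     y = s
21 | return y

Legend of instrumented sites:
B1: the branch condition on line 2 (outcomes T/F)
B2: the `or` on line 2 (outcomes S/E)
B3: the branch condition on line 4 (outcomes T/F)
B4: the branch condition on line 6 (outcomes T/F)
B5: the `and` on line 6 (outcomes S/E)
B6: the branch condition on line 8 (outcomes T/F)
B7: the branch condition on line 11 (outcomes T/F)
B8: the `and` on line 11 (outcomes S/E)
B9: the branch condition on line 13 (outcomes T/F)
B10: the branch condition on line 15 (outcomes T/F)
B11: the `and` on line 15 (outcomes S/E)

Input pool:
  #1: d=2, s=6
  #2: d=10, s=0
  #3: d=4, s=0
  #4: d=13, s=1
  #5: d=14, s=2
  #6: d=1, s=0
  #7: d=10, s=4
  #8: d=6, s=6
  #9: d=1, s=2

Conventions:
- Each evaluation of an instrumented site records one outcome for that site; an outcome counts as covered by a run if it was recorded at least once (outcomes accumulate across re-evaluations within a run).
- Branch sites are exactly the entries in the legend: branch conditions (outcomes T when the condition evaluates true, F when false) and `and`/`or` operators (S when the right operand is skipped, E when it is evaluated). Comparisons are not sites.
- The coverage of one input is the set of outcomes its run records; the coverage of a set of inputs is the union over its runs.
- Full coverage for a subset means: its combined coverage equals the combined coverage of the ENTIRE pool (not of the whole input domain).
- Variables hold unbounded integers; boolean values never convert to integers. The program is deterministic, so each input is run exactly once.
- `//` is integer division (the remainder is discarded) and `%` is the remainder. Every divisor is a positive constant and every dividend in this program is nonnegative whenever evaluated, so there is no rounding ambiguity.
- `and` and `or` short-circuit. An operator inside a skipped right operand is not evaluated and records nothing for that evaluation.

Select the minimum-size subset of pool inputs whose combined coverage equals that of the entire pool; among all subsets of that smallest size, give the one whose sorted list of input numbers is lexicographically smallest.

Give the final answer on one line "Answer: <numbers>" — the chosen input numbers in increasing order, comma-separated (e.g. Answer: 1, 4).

#1 (d=2, s=6) -> B2->E, B1->T, B3->F, B8->E, B7->T, B9->F, B11->S, B10->F; covered: B1=T, B2=E, B3=F, B7=T, B8=E, B9=F, B10=F, B11=S
#2 (d=10, s=0) -> B2->S, B1->T, B3->F, B8->S, B7->F, B11->E, B10->F; covered: B1=T, B2=S, B3=F, B7=F, B8=S, B10=F, B11=E
#3 (d=4, s=0) -> B2->S, B1->T, B3->F, B8->S, B7->F, B11->E, B10->F; covered: B1=T, B2=S, B3=F, B7=F, B8=S, B10=F, B11=E
#4 (d=13, s=1) -> B2->E, B1->T, B3->F, B8->E, B7->F, B11->E, B10->F; covered: B1=T, B2=E, B3=F, B7=F, B8=E, B10=F, B11=E
#5 (d=14, s=2) -> B2->E, B1->T, B3->F, B8->E, B7->F, B11->E, B10->F; covered: B1=T, B2=E, B3=F, B7=F, B8=E, B10=F, B11=E
#6 (d=1, s=0) -> B2->S, B1->T, B3->F, B8->S, B7->F, B11->E, B10->F; covered: B1=T, B2=S, B3=F, B7=F, B8=S, B10=F, B11=E
#7 (d=10, s=4) -> B2->E, B1->F, B5->S, B4->F, B6->T, B8->E, B7->F, B11->S, B10->F; covered: B1=F, B2=E, B4=F, B5=S, B6=T, B7=F, B8=E, B10=F, B11=S
#8 (d=6, s=6) -> B2->E, B1->T, B3->T, B8->E, B7->T, B9->F, B11->S, B10->F; covered: B1=T, B2=E, B3=T, B7=T, B8=E, B9=F, B10=F, B11=S
#9 (d=1, s=2) -> B2->E, B1->T, B3->F, B8->E, B7->F, B11->E, B10->F; covered: B1=T, B2=E, B3=F, B7=F, B8=E, B10=F, B11=E
pool-wide coverage (17 outcomes): B1=T, B1=F, B2=S, B2=E, B3=T, B3=F, B4=F, B5=S, B6=T, B7=T, B7=F, B8=S, B8=E, B9=F, B10=F, B11=S, B11=E
size 1 is not enough: best union over all size-1 subsets is 9/17
size 2 is not enough: best union over all size-2 subsets is 14/17
the canonical winner is {2, 7, 8}: size 3, full 17-outcome coverage, earliest index list among size-3 covers

Answer: 2, 7, 8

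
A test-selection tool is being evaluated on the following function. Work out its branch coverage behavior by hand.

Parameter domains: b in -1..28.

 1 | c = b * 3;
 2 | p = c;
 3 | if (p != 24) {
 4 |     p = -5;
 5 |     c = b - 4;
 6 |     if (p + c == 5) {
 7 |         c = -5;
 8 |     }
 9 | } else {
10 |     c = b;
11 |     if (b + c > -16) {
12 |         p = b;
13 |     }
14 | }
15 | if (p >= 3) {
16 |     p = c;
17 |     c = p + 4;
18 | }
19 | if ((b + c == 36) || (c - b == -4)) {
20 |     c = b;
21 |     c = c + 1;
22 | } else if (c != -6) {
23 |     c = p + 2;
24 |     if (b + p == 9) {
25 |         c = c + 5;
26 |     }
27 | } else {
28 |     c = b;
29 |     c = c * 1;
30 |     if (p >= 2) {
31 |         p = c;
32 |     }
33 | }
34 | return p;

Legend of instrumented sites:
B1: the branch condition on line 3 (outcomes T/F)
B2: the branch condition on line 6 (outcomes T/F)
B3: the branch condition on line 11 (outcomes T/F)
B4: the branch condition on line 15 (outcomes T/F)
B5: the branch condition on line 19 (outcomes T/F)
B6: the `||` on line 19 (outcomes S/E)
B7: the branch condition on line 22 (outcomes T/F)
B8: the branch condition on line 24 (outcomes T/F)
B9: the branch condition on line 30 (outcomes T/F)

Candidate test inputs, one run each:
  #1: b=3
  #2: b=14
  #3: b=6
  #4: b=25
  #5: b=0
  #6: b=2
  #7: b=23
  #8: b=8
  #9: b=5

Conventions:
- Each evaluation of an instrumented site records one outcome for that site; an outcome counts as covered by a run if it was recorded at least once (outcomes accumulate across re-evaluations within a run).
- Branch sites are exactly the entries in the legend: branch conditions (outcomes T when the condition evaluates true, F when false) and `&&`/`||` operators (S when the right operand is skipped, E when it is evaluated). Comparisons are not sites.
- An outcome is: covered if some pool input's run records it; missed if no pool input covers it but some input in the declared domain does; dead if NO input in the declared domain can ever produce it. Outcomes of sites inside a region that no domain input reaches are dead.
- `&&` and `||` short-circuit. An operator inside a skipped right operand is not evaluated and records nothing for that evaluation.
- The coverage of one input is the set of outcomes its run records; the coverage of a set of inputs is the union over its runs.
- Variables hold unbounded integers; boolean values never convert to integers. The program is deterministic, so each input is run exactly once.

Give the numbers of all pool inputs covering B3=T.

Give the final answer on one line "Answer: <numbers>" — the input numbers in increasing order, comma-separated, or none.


input #1 (b=3): never hits B3=T
input #2 (b=14): never hits B3=T
input #3 (b=6): never hits B3=T
input #4 (b=25): never hits B3=T
input #5 (b=0): never hits B3=T
input #6 (b=2): never hits B3=T
input #7 (b=23): never hits B3=T
input #8 (b=8): hits B3=T
input #9 (b=5): never hits B3=T
Answer: 8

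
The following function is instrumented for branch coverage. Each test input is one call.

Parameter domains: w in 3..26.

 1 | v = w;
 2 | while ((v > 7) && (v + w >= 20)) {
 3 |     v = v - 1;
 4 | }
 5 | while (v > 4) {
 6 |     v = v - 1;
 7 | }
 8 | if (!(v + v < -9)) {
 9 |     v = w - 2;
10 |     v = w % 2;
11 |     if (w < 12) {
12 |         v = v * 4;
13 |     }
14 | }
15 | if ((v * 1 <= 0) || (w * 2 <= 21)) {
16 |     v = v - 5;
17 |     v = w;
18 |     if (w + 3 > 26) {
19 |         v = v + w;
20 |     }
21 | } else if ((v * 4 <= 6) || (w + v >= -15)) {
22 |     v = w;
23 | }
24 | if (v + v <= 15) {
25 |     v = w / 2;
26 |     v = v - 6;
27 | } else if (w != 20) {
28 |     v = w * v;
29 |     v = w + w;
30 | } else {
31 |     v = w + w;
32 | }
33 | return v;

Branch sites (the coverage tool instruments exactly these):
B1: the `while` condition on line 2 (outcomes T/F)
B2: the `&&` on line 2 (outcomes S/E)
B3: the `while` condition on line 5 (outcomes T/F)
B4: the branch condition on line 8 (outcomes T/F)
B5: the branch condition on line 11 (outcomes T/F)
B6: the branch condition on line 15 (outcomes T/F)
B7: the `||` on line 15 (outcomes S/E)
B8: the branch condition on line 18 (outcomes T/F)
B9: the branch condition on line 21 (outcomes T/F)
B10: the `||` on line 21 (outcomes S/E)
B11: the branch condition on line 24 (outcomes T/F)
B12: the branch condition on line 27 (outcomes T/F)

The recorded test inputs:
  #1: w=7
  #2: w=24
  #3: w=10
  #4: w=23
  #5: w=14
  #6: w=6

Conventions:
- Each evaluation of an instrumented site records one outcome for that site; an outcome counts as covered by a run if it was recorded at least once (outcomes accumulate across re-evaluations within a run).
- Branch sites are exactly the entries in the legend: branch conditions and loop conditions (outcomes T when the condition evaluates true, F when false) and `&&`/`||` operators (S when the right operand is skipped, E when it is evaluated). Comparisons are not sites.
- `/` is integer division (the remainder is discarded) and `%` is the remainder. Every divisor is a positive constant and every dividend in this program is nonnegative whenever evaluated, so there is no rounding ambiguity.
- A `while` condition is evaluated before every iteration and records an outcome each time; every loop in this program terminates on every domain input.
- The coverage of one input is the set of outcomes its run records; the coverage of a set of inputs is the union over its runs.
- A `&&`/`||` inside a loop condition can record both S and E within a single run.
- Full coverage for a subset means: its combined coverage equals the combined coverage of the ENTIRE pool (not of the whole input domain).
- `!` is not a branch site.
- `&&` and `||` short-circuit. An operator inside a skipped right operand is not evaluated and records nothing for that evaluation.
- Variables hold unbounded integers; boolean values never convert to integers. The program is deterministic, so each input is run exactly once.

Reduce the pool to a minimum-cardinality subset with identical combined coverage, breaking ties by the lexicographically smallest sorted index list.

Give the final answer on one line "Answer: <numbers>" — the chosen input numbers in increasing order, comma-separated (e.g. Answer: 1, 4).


#1 (w=7) -> B2->S, B1->F, B3->T, B3->T, B3->T, B3->F, B4->T, B5->T, B7->E, B6->T, B8->F, B11->T; covered: B1=F, B2=S, B3=T, B3=F, B4=T, B5=T, B6=T, B7=E, B8=F, B11=T
#2 (w=24) -> B2->E, B1->T, B2->E, B1->T, B2->E, B1->T, B2->E, B1->T, B2->E, B1->T, B2->E, B1->T, B2->E, B1->T, ...; covered: B1=T, B1=F, B2=S, B2=E, B3=T, B3=F, B4=T, B5=F, B6=T, B7=S, B8=T, B11=F, B12=T
#3 (w=10) -> B2->E, B1->T, B2->E, B1->F, B3->T, B3->T, B3->T, B3->T, B3->T, B3->F, B4->T, B5->T, B7->S, B6->T, ...; covered: B1=T, B1=F, B2=E, B3=T, B3=F, B4=T, B5=T, B6=T, B7=S, B8=F, B11=F, B12=T
#4 (w=23) -> B2->E, B1->T, B2->E, B1->T, B2->E, B1->T, B2->E, B1->T, B2->E, B1->T, B2->E, B1->T, B2->E, B1->T, ...; covered: B1=T, B1=F, B2=S, B2=E, B3=T, B3=F, B4=T, B5=F, B6=F, B7=E, B9=T, B10=S, B11=F, B12=T
#5 (w=14) -> B2->E, B1->T, B2->E, B1->T, B2->E, B1->T, B2->E, B1->T, B2->E, B1->T, B2->E, B1->T, B2->E, B1->T, ...; covered: B1=T, B1=F, B2=S, B2=E, B3=T, B3=F, B4=T, B5=F, B6=T, B7=S, B8=F, B11=F, B12=T
#6 (w=6) -> B2->S, B1->F, B3->T, B3->T, B3->F, B4->T, B5->T, B7->S, B6->T, B8->F, B11->T; covered: B1=F, B2=S, B3=T, B3=F, B4=T, B5=T, B6=T, B7=S, B8=F, B11=T
the full pool covers 20 outcomes: B1=T, B1=F, B2=S, B2=E, B3=T, B3=F, B4=T, B5=T, B5=F, B6=T, B6=F, B7=S, B7=E, B8=T, B8=F, B9=T, B10=S, B11=T, B11=F, B12=T
checked all size-1 subsets: none covers 20 outcomes (max 14/20)
checked all size-2 subsets: none covers 20 outcomes (max 19/20)
inputs {1, 2, 4} (size 3) cover everything; no size-3 subset with a lexicographically smaller index list covers all 20
Answer: 1, 2, 4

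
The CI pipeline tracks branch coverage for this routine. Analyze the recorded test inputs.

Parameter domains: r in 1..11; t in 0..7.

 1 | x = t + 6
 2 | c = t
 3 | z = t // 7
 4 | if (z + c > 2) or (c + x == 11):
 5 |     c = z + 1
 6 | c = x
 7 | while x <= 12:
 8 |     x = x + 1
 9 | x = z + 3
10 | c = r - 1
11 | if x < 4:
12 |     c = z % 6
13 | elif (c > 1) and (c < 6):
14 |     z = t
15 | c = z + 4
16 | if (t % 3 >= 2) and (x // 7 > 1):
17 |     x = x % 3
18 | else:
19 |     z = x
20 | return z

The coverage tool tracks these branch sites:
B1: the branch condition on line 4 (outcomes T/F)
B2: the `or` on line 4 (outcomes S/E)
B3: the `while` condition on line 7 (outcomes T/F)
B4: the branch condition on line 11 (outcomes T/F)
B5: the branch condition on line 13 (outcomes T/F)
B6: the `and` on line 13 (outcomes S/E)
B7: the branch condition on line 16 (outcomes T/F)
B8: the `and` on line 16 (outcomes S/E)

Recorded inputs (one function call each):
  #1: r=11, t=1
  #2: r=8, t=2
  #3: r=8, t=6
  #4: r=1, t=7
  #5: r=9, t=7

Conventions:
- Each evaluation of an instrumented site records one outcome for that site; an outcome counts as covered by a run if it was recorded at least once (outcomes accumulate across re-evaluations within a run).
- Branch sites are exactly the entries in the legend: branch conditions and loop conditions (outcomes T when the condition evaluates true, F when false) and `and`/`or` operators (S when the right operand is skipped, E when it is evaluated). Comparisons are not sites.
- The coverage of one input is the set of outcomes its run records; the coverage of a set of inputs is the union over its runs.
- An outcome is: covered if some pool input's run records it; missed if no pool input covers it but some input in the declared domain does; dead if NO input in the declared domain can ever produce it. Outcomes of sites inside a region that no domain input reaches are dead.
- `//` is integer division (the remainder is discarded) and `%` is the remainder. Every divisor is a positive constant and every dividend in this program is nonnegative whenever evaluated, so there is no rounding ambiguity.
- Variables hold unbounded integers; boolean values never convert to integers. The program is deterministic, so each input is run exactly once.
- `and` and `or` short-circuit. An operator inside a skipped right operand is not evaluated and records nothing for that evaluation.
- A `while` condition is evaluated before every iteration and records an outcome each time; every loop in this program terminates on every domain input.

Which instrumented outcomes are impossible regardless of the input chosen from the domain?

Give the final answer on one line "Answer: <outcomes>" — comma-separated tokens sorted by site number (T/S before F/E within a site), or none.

exhaustive pass over the 88-input domain:
  B7=T: zero occurrences over every domain input -> dead
  reachable outcomes have witnesses, e.g. B1=T (e.g. r=1, t=3), B1=F (e.g. r=1, t=0), B2=S (e.g. r=1, t=3), B2=E (e.g. r=1, t=0)

Answer: B7=T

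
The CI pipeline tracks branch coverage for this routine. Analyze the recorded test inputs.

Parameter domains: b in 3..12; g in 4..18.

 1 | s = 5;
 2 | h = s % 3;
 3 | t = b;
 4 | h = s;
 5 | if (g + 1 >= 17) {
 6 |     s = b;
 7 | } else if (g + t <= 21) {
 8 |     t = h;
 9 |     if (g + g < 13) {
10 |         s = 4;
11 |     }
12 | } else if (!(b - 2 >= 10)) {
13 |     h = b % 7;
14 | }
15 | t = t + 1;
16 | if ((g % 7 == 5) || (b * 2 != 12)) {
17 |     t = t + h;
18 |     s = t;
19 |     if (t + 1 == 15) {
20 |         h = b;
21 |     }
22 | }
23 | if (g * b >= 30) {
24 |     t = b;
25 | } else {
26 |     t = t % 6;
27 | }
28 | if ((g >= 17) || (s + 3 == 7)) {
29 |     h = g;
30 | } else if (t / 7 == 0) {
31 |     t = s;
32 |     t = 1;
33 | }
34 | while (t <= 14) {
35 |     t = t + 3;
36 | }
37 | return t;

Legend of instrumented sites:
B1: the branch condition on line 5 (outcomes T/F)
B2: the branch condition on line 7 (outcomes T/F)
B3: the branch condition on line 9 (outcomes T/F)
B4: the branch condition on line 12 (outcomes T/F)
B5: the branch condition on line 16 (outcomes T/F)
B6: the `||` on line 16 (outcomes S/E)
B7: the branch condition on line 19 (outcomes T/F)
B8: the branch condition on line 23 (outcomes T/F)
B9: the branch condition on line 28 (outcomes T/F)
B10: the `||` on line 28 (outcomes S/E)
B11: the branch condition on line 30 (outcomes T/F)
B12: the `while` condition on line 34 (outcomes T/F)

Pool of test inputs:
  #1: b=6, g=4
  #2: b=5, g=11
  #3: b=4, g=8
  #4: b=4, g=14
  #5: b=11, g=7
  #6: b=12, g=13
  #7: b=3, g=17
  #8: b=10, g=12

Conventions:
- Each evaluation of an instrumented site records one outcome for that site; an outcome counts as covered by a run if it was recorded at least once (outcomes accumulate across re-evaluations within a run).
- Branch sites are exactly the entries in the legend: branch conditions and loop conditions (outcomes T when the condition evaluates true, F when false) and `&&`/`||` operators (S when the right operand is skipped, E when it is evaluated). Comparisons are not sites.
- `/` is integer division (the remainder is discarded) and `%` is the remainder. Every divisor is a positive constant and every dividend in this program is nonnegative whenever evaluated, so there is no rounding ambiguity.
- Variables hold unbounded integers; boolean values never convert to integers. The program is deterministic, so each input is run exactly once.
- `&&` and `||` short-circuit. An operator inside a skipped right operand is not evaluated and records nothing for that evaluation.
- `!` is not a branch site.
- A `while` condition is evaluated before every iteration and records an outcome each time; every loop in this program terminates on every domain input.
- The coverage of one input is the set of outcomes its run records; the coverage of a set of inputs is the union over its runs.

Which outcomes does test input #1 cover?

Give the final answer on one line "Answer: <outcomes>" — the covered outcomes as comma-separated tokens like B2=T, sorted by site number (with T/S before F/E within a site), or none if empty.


Tracing the run of input #1 (b=6, g=4):
  B1->F, B2->T, B3->T, B6->E, B5->F, B8->F, B10->E, B9->T, B12->T, B12->T
  B12->T, B12->T, B12->T, B12->F
distinct outcomes covered: B1=F, B2=T, B3=T, B5=F, B6=E, B8=F, B9=T, B10=E, B12=T, B12=F
Answer: B1=F, B2=T, B3=T, B5=F, B6=E, B8=F, B9=T, B10=E, B12=T, B12=F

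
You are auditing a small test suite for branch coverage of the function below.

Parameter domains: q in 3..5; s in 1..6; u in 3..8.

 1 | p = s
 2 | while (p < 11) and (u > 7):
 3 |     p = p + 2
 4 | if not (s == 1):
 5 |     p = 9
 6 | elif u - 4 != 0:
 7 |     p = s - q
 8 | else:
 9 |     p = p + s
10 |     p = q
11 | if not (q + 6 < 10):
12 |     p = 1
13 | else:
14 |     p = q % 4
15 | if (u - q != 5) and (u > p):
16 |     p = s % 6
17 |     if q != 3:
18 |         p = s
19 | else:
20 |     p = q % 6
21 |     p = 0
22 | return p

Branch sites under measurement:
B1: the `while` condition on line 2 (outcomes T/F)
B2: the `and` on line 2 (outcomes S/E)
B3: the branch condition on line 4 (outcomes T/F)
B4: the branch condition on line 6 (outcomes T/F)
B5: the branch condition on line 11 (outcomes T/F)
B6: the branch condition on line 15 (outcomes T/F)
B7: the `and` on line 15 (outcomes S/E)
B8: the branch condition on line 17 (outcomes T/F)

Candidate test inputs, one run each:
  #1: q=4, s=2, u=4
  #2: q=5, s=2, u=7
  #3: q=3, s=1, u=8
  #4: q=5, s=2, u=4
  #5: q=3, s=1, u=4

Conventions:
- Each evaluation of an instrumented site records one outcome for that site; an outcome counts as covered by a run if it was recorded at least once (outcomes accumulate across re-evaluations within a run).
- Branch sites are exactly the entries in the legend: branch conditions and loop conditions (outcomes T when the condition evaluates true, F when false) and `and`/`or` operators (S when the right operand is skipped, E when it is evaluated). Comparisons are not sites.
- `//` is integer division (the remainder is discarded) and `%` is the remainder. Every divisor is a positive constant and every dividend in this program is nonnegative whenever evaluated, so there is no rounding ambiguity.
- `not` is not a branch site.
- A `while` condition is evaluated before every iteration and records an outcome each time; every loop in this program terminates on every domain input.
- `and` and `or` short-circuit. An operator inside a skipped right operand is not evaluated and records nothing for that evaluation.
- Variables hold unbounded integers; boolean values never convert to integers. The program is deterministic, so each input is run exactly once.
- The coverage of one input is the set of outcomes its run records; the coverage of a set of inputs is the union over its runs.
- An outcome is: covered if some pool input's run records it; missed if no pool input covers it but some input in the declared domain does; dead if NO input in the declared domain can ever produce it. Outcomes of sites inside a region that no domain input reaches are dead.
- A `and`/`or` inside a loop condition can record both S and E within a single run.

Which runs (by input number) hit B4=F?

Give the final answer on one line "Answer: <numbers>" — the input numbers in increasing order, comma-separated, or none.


input #1 (q=4, s=2, u=4): does not produce B4=F
input #2 (q=5, s=2, u=7): does not produce B4=F
input #3 (q=3, s=1, u=8): does not produce B4=F
input #4 (q=5, s=2, u=4): does not produce B4=F
input #5 (q=3, s=1, u=4): produces B4=F
Answer: 5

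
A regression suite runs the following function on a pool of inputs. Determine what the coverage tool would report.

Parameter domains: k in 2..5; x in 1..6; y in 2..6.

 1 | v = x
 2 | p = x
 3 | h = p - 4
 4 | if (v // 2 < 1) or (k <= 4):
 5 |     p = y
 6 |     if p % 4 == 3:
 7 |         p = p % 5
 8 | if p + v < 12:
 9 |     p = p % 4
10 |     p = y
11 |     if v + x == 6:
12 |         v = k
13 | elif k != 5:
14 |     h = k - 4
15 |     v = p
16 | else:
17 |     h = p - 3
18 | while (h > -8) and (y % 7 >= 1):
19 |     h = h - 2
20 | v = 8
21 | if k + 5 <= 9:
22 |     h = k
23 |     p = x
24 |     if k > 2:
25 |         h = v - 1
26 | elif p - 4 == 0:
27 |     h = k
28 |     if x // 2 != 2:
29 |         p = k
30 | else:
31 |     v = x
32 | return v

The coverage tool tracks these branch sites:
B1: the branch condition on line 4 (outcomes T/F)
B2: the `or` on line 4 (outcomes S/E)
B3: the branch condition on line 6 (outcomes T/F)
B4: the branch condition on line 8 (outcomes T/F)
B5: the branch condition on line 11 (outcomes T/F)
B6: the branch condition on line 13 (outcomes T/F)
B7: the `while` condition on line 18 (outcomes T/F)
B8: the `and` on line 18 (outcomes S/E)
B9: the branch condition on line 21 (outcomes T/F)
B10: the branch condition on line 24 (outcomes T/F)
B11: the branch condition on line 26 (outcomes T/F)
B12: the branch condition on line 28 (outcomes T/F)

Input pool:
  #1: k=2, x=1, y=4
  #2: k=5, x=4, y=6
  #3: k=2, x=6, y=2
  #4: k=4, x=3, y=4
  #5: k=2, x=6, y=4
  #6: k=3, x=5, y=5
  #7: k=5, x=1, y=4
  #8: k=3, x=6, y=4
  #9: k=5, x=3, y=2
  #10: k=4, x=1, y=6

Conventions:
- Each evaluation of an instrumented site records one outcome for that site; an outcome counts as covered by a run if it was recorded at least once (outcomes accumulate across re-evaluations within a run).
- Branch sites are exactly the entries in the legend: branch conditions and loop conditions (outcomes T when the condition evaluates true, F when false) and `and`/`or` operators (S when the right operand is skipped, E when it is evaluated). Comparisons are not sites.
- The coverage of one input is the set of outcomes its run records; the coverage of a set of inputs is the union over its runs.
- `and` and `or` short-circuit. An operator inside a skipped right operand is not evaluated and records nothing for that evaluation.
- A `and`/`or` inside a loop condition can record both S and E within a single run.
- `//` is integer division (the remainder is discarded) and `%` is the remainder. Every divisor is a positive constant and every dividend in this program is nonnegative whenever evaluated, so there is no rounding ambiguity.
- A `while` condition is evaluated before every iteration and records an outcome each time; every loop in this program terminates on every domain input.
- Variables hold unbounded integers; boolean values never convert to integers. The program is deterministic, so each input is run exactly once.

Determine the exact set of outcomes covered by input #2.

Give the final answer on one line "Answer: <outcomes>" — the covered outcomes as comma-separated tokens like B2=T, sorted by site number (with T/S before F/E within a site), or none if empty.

Event log for input #2 (k=5, x=4, y=6):
  B2->E, B1->F, B4->T, B5->F, B8->E, B7->T, B8->E, B7->T, B8->E, B7->T
  B8->E, B7->T, B8->S, B7->F, B9->F, B11->F
collecting distinct outcomes: B1=F, B2=E, B4=T, B5=F, B7=T, B7=F, B8=S, B8=E, B9=F, B11=F

Answer: B1=F, B2=E, B4=T, B5=F, B7=T, B7=F, B8=S, B8=E, B9=F, B11=F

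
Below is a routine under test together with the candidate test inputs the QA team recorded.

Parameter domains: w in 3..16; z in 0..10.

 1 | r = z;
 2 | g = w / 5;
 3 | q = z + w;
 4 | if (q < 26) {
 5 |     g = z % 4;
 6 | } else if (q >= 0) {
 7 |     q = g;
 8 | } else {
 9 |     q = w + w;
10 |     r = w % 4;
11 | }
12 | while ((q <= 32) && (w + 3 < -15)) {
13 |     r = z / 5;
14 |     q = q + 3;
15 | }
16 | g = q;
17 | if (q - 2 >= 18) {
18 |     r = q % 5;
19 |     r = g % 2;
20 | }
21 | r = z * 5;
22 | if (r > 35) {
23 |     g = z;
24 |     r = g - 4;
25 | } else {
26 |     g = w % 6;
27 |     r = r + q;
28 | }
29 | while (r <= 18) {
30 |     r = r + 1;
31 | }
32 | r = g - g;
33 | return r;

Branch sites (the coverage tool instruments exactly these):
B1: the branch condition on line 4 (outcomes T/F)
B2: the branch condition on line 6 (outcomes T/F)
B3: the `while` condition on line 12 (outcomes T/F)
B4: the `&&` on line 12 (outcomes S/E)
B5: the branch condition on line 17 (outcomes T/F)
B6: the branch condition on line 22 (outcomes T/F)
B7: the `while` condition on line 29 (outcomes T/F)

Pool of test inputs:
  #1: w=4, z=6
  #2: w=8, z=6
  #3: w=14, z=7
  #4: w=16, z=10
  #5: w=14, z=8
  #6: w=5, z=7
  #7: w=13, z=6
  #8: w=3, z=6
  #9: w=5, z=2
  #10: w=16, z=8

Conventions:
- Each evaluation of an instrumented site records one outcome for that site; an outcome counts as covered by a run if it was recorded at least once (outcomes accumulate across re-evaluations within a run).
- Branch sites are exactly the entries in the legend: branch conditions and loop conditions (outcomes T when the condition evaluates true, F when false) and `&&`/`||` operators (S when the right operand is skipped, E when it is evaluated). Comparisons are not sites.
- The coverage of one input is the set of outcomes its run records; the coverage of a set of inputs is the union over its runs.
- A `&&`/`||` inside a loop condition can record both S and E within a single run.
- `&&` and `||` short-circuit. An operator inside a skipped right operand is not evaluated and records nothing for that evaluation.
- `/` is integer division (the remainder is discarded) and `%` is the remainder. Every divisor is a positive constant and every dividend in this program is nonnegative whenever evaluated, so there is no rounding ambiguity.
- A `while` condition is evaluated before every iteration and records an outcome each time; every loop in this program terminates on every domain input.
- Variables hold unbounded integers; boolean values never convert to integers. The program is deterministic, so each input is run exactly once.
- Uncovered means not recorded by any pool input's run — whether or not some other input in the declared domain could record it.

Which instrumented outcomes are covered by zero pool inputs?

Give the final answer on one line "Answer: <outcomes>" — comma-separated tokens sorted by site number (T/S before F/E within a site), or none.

run #1 (w=4, z=6) records B1=T, B3=F, B4=E, B5=F, B6=F, B7=F
run #2 (w=8, z=6) records B1=T, B3=F, B4=E, B5=F, B6=F, B7=F
run #3 (w=14, z=7) records B1=T, B3=F, B4=E, B5=T, B6=F, B7=F
run #4 (w=16, z=10) records B1=F, B2=T, B3=F, B4=E, B5=F, B6=T, B7=T, B7=F
run #5 (w=14, z=8) records B1=T, B3=F, B4=E, B5=T, B6=T, B7=T, B7=F
run #6 (w=5, z=7) records B1=T, B3=F, B4=E, B5=F, B6=F, B7=F
run #7 (w=13, z=6) records B1=T, B3=F, B4=E, B5=F, B6=F, B7=F
run #8 (w=3, z=6) records B1=T, B3=F, B4=E, B5=F, B6=F, B7=F
run #9 (w=5, z=2) records B1=T, B3=F, B4=E, B5=F, B6=F, B7=T, B7=F
run #10 (w=16, z=8) records B1=T, B3=F, B4=E, B5=T, B6=T, B7=T, B7=F
union over the pool: B1=T, B1=F, B2=T, B3=F, B4=E, B5=T, B5=F, B6=T, B6=F, B7=T, B7=F
uncovered (3 of 14): B2=F, B3=T, B4=S

Answer: B2=F, B3=T, B4=S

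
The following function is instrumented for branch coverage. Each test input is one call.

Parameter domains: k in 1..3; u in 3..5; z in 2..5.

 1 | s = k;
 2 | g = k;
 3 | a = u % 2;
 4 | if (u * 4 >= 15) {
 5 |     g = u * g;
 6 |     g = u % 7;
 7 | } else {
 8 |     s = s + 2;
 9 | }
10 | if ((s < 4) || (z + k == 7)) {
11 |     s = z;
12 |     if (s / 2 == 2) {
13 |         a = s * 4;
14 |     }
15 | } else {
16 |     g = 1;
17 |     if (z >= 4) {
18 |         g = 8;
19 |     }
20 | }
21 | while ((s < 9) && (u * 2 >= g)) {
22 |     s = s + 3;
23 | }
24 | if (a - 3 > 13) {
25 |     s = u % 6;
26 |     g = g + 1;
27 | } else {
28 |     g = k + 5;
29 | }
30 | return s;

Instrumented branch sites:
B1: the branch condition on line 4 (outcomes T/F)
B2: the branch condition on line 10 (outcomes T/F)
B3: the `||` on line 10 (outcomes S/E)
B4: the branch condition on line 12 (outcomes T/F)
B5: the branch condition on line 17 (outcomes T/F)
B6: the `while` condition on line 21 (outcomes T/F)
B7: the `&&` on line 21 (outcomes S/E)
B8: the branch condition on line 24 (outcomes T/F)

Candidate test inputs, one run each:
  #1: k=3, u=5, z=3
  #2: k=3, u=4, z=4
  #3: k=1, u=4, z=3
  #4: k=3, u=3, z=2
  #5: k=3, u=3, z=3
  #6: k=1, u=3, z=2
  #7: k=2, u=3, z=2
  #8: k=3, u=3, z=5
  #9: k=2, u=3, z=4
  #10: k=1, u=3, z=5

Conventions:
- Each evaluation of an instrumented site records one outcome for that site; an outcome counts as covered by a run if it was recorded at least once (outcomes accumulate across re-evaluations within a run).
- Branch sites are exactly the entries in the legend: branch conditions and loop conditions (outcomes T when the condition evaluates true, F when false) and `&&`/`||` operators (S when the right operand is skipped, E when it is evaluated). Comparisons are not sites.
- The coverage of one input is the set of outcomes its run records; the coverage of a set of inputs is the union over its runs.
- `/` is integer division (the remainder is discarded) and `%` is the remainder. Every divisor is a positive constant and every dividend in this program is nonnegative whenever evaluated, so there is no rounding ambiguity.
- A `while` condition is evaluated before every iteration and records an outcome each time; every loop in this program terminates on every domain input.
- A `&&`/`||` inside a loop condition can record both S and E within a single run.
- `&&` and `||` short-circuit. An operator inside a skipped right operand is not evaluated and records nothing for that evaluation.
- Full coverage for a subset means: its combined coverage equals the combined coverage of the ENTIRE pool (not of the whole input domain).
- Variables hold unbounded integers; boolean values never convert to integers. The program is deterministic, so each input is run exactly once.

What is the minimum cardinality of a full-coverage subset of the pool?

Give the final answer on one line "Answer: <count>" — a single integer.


test 1 (k=3, u=5, z=3) fires B1->T, B3->S, B2->T, B4->F, B7->E, B6->T, B7->E, B6->T, B7->S, B6->F, B8->F; hits B1=T, B2=T, B3=S, B4=F, B6=T, B6=F, B7=S, B7=E, B8=F
test 2 (k=3, u=4, z=4) fires B1->T, B3->S, B2->T, B4->T, B7->E, B6->T, B7->E, B6->T, B7->S, B6->F, B8->F; hits B1=T, B2=T, B3=S, B4=T, B6=T, B6=F, B7=S, B7=E, B8=F
test 3 (k=1, u=4, z=3) fires B1->T, B3->S, B2->T, B4->F, B7->E, B6->T, B7->E, B6->T, B7->S, B6->F, B8->F; hits B1=T, B2=T, B3=S, B4=F, B6=T, B6=F, B7=S, B7=E, B8=F
test 4 (k=3, u=3, z=2) fires B1->F, B3->E, B2->F, B5->F, B7->E, B6->T, B7->E, B6->T, B7->S, B6->F, B8->F; hits B1=F, B2=F, B3=E, B5=F, B6=T, B6=F, B7=S, B7=E, B8=F
test 5 (k=3, u=3, z=3) fires B1->F, B3->E, B2->F, B5->F, B7->E, B6->T, B7->E, B6->T, B7->S, B6->F, B8->F; hits B1=F, B2=F, B3=E, B5=F, B6=T, B6=F, B7=S, B7=E, B8=F
test 6 (k=1, u=3, z=2) fires B1->F, B3->S, B2->T, B4->F, B7->E, B6->T, B7->E, B6->T, B7->E, B6->T, B7->S, B6->F, B8->F; hits B1=F, B2=T, B3=S, B4=F, B6=T, B6=F, B7=S, B7=E, B8=F
test 7 (k=2, u=3, z=2) fires B1->F, B3->E, B2->F, B5->F, B7->E, B6->T, B7->E, B6->T, B7->S, B6->F, B8->F; hits B1=F, B2=F, B3=E, B5=F, B6=T, B6=F, B7=S, B7=E, B8=F
test 8 (k=3, u=3, z=5) fires B1->F, B3->E, B2->F, B5->T, B7->E, B6->F, B8->F; hits B1=F, B2=F, B3=E, B5=T, B6=F, B7=E, B8=F
test 9 (k=2, u=3, z=4) fires B1->F, B3->E, B2->F, B5->T, B7->E, B6->F, B8->F; hits B1=F, B2=F, B3=E, B5=T, B6=F, B7=E, B8=F
test 10 (k=1, u=3, z=5) fires B1->F, B3->S, B2->T, B4->T, B7->E, B6->T, B7->E, B6->T, B7->S, B6->F, B8->T; hits B1=F, B2=T, B3=S, B4=T, B6=T, B6=F, B7=S, B7=E, B8=T
together the pool reaches 16 outcomes: B1=T, B1=F, B2=T, B2=F, B3=S, B3=E, B4=T, B4=F, B5=T, B5=F, B6=T, B6=F, B7=S, B7=E, B8=T, B8=F
every size-1 subset falls short of the 16 outcomes (best: 9/16)
every size-2 subset falls short of the 16 outcomes (best: 13/16)
every size-3 subset falls short of the 16 outcomes (best: 15/16)
at size 4, {1, 4, 8, 10} reaches all 16 outcomes; every lexicographically earlier size-4 subset fails
Answer: 4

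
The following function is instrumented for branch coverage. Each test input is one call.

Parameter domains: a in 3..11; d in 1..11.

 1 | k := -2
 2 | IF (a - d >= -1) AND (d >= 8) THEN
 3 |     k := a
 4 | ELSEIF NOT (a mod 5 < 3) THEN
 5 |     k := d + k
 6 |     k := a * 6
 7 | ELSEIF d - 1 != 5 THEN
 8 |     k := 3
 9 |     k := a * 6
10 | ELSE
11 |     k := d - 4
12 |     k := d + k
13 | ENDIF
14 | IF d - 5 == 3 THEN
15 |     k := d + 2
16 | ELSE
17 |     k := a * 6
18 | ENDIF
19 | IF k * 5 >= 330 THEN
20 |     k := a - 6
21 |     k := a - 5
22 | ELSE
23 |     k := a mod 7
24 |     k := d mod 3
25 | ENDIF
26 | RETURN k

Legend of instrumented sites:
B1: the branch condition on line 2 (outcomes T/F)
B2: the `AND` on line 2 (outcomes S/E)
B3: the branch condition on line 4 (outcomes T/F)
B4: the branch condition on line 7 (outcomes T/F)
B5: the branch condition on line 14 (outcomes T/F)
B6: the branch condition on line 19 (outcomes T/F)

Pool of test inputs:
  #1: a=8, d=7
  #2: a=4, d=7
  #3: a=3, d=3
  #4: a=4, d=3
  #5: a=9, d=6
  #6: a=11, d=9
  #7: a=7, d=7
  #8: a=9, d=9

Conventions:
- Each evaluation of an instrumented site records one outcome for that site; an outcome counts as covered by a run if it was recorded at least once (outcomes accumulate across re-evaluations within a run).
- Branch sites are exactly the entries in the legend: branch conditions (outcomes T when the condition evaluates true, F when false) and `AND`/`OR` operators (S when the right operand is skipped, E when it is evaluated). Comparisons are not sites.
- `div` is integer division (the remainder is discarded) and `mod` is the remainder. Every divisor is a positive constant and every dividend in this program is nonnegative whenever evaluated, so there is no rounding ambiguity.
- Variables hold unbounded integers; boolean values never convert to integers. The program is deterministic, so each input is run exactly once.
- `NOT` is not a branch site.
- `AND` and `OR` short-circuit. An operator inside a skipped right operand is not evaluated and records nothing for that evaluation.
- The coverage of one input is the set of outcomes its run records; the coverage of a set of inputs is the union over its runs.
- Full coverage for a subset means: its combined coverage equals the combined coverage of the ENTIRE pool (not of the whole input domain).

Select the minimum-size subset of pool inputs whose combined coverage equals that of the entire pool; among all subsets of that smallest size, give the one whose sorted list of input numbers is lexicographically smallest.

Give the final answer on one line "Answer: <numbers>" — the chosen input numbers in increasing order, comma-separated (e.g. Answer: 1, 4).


#1 (a=8, d=7) -> covered: B1=F, B2=E, B3=T, B5=F, B6=F
#2 (a=4, d=7) -> covered: B1=F, B2=S, B3=T, B5=F, B6=F
#3 (a=3, d=3) -> covered: B1=F, B2=E, B3=T, B5=F, B6=F
#4 (a=4, d=3) -> covered: B1=F, B2=E, B3=T, B5=F, B6=F
#5 (a=9, d=6) -> covered: B1=F, B2=E, B3=T, B5=F, B6=F
#6 (a=11, d=9) -> covered: B1=T, B2=E, B5=F, B6=T
#7 (a=7, d=7) -> covered: B1=F, B2=E, B3=F, B4=T, B5=F, B6=F
#8 (a=9, d=9) -> covered: B1=T, B2=E, B5=F, B6=F
together the pool reaches 10 outcomes: B1=T, B1=F, B2=S, B2=E, B3=T, B3=F, B4=T, B5=F, B6=T, B6=F
checked all size-1 subsets: none covers 10 outcomes (max 6/10)
checked all size-2 subsets: none covers 10 outcomes (max 8/10)
the canonical winner is {2, 6, 7}: size 3, full 10-outcome coverage, earliest index list among size-3 covers
Answer: 2, 6, 7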